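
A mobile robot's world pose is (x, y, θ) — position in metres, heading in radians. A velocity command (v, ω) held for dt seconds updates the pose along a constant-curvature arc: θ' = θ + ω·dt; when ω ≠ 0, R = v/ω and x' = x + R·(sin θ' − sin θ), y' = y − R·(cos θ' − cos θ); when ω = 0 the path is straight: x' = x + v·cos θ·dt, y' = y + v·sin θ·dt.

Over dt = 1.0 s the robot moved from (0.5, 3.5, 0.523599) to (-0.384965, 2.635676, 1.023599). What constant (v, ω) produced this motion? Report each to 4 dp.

v = -1.2500, ω = 0.5000

Δθ = 1.023599 − 0.523599 = 0.500000
ω = Δθ/dt = 0.500000/1.0 = 0.5000
R = Δx/(sin θ' − sin θ) = -2.5000
v = R·ω = -2.5000·0.5000 = -1.2500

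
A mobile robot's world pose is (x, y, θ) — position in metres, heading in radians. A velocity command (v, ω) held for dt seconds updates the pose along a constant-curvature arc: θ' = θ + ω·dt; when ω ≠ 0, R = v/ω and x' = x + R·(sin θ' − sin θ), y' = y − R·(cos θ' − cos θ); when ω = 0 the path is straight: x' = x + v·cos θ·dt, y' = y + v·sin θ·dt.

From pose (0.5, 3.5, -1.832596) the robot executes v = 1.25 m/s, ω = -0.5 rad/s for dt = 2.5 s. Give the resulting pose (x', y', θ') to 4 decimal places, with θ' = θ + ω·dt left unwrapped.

(-1.7674, 1.6514, -3.0826)

θ' = -1.8326 + -0.5·2.5 = -3.0826
R = v/ω = 1.25/-0.5 = -2.5000
x' = 0.5 + -2.5000·(sin -3.0826 − sin -1.8326) = -1.7674
y' = 3.5 − -2.5000·(cos -3.0826 − cos -1.8326) = 1.6514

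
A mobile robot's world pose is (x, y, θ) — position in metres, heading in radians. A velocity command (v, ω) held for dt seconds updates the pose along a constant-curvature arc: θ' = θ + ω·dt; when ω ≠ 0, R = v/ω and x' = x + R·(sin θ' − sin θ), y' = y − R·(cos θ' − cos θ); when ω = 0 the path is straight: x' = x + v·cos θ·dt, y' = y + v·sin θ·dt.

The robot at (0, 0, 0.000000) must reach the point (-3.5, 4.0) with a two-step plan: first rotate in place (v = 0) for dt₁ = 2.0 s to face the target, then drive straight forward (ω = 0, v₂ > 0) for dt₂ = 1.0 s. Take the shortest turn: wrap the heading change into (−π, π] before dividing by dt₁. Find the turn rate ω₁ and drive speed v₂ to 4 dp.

ω₁ = 1.1448, v₂ = 5.3151

heading to target = atan2(4−0, -3.5−0) = 2.2896
Δθ = wrap(2.2896 − 0.0000) = 2.2896; ω₁ = Δθ/dt₁ = 1.1448
distance = √((-3.5−0)² + (4−0)²) = 5.3151; v₂ = distance/dt₂ = 5.3151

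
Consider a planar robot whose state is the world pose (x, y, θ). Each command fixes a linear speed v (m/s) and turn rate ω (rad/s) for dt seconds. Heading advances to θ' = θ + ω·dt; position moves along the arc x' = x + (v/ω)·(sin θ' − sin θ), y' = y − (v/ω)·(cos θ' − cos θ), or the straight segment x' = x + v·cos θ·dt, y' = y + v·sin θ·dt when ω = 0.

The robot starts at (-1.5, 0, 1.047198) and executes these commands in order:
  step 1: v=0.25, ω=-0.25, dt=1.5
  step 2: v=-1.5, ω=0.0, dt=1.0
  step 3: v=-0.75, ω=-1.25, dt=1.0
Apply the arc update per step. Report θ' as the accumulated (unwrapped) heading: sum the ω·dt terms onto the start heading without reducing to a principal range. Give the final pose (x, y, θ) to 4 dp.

step 1: θ'=0.6722 (R=-1.0000) → pose (-1.2567, 0.2825, 0.6722)
step 2: θ'=0.6722 (straight) → pose (-2.4304, -0.6516, 0.6722)
step 3: θ'=-0.5778 (R=0.6000) → pose (-3.1317, -0.6847, -0.5778)

(-3.1317, -0.6847, -0.5778)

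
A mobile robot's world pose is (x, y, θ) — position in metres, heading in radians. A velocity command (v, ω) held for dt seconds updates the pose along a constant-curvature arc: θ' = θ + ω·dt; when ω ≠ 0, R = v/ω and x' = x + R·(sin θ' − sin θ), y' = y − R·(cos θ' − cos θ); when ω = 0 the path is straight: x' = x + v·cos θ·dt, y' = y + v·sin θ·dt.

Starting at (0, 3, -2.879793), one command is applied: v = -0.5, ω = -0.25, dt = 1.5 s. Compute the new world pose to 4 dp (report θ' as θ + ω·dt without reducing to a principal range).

(0.7436, 3.0553, -3.2548)

θ' = -2.8798 + -0.25·1.5 = -3.2548
R = v/ω = -0.5/-0.25 = 2.0000
x' = 0 + 2.0000·(sin -3.2548 − sin -2.8798) = 0.7436
y' = 3 − 2.0000·(cos -3.2548 − cos -2.8798) = 3.0553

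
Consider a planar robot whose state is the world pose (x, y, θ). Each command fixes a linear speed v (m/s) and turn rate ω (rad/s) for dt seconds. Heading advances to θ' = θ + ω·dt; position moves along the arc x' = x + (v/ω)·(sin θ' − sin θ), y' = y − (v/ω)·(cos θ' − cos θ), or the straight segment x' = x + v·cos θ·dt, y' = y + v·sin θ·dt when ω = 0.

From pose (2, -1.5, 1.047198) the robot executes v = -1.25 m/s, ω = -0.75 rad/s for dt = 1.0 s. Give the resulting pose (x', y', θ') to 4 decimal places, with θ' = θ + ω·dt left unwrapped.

θ' = 1.0472 + -0.75·1.0 = 0.2972
R = v/ω = -1.25/-0.75 = 1.6667
x' = 2 + 1.6667·(sin 0.2972 − sin 1.0472) = 1.0447
y' = -1.5 − 1.6667·(cos 0.2972 − cos 1.0472) = -2.2603

(1.0447, -2.2603, 0.2972)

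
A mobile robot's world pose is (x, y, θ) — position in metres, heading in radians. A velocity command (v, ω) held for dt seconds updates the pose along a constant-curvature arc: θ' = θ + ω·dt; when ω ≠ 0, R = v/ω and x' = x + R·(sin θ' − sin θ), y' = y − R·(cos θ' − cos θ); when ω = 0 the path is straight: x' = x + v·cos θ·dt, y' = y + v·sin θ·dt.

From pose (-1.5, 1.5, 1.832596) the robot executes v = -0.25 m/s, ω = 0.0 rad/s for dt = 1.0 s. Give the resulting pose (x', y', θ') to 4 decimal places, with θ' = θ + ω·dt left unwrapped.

θ' = 1.8326 + 0.0·1.0 = 1.8326
ω = 0 → straight: x' = -1.5 + -0.25·cos(1.8326)·1.0 = -1.4353
y' = 1.5 + -0.25·sin(1.8326)·1.0 = 1.2585

(-1.4353, 1.2585, 1.8326)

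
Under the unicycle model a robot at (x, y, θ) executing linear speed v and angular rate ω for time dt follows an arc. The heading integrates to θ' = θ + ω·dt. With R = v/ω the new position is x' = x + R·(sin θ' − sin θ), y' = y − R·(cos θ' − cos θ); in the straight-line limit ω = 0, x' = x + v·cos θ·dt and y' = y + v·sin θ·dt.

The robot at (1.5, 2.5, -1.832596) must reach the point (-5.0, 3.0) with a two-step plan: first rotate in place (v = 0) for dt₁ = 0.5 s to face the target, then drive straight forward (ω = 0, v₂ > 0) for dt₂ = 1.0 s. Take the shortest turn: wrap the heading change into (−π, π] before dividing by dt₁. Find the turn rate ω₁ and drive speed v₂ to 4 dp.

ω₁ = -2.7715, v₂ = 6.5192

heading to target = atan2(3−2.5, -5−1.5) = 3.0648
Δθ = wrap(3.0648 − -1.8326) = -1.3858; ω₁ = Δθ/dt₁ = -2.7715
distance = √((-5−1.5)² + (3−2.5)²) = 6.5192; v₂ = distance/dt₂ = 6.5192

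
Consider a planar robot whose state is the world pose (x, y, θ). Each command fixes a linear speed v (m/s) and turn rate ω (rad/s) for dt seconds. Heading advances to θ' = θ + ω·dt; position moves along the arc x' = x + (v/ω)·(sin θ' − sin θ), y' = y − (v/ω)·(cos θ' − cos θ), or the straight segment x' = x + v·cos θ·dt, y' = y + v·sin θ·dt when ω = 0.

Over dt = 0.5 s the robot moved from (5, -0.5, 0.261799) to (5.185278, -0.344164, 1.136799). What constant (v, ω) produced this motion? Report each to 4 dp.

v = 0.5000, ω = 1.7500

Δθ = 1.136799 − 0.261799 = 0.875000
ω = Δθ/dt = 0.875000/0.5 = 1.7500
R = Δx/(sin θ' − sin θ) = 0.2857
v = R·ω = 0.2857·1.7500 = 0.5000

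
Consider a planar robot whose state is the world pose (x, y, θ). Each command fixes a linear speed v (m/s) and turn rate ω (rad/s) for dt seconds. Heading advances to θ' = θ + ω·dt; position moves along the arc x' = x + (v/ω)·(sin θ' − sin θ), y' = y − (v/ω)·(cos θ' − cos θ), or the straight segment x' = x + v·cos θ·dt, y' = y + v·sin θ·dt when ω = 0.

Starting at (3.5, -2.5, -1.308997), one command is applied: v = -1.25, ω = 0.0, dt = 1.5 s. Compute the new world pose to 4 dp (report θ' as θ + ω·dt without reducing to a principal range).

θ' = -1.3090 + 0.0·1.5 = -1.3090
ω = 0 → straight: x' = 3.5 + -1.25·cos(-1.3090)·1.5 = 3.0147
y' = -2.5 + -1.25·sin(-1.3090)·1.5 = -0.6889

(3.0147, -0.6889, -1.3090)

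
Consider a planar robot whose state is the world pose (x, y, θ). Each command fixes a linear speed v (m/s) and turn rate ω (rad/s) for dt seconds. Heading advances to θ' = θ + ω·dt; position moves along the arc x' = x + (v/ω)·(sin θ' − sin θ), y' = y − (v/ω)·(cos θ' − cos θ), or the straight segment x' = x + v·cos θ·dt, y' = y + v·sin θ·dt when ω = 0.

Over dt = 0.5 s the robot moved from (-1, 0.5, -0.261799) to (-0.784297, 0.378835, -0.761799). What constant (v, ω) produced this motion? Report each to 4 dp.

Δθ = -0.761799 − -0.261799 = -0.500000
ω = Δθ/dt = -0.500000/0.5 = -1.0000
R = Δx/(sin θ' − sin θ) = -0.5000
v = R·ω = -0.5000·-1.0000 = 0.5000

v = 0.5000, ω = -1.0000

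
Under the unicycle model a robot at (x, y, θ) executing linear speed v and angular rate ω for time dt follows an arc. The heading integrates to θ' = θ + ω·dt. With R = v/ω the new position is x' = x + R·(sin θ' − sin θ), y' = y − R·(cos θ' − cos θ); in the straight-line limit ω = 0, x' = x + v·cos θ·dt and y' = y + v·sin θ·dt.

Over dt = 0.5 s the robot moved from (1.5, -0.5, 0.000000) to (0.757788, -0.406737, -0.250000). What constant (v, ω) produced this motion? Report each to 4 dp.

Δθ = -0.250000 − 0.000000 = -0.250000
ω = Δθ/dt = -0.250000/0.5 = -0.5000
R = Δx/(sin θ' − sin θ) = 3.0000
v = R·ω = 3.0000·-0.5000 = -1.5000

v = -1.5000, ω = -0.5000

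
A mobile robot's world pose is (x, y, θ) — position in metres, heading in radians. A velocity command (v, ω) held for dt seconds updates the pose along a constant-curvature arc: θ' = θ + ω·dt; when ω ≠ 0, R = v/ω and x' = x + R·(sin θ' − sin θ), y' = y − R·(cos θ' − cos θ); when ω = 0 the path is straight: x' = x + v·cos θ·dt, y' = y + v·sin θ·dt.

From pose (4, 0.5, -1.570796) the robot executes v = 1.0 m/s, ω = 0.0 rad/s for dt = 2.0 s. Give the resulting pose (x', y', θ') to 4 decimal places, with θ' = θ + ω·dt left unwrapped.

(4.0000, -1.5000, -1.5708)

θ' = -1.5708 + 0.0·2.0 = -1.5708
ω = 0 → straight: x' = 4 + 1.0·cos(-1.5708)·2.0 = 4.0000
y' = 0.5 + 1.0·sin(-1.5708)·2.0 = -1.5000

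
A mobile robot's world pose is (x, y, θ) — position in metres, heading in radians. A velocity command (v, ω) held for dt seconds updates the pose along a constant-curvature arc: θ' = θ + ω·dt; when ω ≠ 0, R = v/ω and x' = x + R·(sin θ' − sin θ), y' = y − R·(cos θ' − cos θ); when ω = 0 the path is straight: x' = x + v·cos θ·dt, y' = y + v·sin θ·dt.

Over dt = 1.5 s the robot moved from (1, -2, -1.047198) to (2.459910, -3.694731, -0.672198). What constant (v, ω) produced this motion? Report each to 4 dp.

v = 1.5000, ω = 0.2500

Δθ = -0.672198 − -1.047198 = 0.375000
ω = Δθ/dt = 0.375000/1.5 = 0.2500
R = −Δy/(cos θ' − cos θ) = 6.0000
v = R·ω = 6.0000·0.2500 = 1.5000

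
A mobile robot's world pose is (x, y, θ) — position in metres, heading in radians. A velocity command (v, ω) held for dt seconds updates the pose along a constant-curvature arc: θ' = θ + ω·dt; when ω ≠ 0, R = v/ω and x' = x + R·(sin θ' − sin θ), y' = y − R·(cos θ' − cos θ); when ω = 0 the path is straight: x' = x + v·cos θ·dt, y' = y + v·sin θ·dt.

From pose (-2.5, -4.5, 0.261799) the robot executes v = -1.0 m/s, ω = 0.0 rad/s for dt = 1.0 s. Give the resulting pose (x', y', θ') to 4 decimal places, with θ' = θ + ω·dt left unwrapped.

(-3.4659, -4.7588, 0.2618)

θ' = 0.2618 + 0.0·1.0 = 0.2618
ω = 0 → straight: x' = -2.5 + -1.0·cos(0.2618)·1.0 = -3.4659
y' = -4.5 + -1.0·sin(0.2618)·1.0 = -4.7588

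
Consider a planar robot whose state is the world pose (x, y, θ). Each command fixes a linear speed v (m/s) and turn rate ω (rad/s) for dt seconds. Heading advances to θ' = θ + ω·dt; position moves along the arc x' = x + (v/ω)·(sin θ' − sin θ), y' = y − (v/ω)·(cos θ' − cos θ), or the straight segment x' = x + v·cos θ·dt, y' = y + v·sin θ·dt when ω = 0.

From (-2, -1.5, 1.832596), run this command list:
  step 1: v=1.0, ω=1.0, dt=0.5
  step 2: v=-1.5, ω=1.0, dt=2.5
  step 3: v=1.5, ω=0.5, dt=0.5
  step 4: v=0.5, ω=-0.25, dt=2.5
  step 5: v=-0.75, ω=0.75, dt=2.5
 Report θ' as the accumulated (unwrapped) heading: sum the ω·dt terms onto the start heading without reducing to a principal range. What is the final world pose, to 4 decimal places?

step 1: θ'=2.3326 (R=1.0000) → pose (-2.2423, -1.0686, 2.3326)
step 2: θ'=4.8326 (R=-1.5000) → pose (0.3322, 0.1466, 4.8326)
step 3: θ'=5.0826 (R=3.0000) → pose (0.5138, -0.5791, 5.0826)
step 4: θ'=4.4576 (R=-2.0000) → pose (0.5848, -1.8068, 4.4576)
step 5: θ'=6.3326 (R=-1.0000) → pose (-0.4323, -0.5559, 6.3326)

(-0.4323, -0.5559, 6.3326)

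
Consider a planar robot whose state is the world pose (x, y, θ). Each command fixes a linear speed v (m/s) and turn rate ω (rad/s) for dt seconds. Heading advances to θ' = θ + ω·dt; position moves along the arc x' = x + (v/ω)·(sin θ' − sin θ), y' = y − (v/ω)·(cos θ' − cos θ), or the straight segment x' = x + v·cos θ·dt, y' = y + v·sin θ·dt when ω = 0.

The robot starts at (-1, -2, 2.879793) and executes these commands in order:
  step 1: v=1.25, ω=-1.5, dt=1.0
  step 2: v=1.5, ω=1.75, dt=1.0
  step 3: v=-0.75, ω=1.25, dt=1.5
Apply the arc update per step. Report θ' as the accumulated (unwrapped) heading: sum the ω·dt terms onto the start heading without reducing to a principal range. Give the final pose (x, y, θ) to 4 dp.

step 1: θ'=1.3798 (R=-0.8333) → pose (-1.6025, -1.0369, 1.3798)
step 2: θ'=3.1298 (R=0.8571) → pose (-2.4339, -0.0171, 3.1298)
step 3: θ'=5.0048 (R=-0.6000) → pose (-1.8523, 0.7559, 5.0048)

(-1.8523, 0.7559, 5.0048)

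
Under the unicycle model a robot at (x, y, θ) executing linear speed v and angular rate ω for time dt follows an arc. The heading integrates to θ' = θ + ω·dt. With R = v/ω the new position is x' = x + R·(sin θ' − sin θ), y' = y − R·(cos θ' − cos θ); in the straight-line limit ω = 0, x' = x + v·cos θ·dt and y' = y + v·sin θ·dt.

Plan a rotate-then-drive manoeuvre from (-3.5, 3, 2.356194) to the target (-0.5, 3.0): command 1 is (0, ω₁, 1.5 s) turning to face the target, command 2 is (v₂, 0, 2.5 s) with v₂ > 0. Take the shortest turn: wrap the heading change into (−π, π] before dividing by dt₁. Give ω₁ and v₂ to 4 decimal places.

heading to target = atan2(3−3, -0.5−-3.5) = 0.0000
Δθ = wrap(0.0000 − 2.3562) = -2.3562; ω₁ = Δθ/dt₁ = -1.5708
distance = √((-0.5−-3.5)² + (3−3)²) = 3.0000; v₂ = distance/dt₂ = 1.2000

ω₁ = -1.5708, v₂ = 1.2000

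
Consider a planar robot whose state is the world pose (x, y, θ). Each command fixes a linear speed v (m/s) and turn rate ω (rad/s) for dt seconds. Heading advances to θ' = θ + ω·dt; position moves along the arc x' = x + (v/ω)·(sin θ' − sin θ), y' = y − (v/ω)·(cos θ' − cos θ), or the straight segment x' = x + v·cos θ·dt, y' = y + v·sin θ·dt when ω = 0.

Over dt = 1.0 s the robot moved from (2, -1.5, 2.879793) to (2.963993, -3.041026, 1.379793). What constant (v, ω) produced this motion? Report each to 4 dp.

v = -2.0000, ω = -1.5000

Δθ = 1.379793 − 2.879793 = -1.500000
ω = Δθ/dt = -1.500000/1.0 = -1.5000
R = −Δy/(cos θ' − cos θ) = 1.3333
v = R·ω = 1.3333·-1.5000 = -2.0000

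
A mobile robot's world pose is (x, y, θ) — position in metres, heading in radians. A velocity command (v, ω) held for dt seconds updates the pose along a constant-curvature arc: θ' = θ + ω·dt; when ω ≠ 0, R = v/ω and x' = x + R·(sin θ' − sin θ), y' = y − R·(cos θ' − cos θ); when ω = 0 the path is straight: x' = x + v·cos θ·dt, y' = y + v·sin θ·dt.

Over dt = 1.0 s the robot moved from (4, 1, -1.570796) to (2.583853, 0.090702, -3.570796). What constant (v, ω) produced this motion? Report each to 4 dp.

Δθ = -3.570796 − -1.570796 = -2.000000
ω = Δθ/dt = -2.000000/1.0 = -2.0000
R = Δx/(sin θ' − sin θ) = -1.0000
v = R·ω = -1.0000·-2.0000 = 2.0000

v = 2.0000, ω = -2.0000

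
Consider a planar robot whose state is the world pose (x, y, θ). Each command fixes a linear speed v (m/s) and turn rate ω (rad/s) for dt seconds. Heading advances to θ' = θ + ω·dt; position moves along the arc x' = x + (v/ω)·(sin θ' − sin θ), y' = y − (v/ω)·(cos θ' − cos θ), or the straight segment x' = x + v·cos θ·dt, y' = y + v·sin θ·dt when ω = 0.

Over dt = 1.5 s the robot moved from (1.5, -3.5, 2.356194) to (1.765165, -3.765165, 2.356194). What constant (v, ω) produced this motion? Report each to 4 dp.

Δθ = 2.356194 − 2.356194 = 0.000000
ω = Δθ/dt = 0.000000/1.5 = 0.0000
ω = 0 → v = (Δx·cos θ + Δy·sin θ)/dt = -0.2500

v = -0.2500, ω = 0.0000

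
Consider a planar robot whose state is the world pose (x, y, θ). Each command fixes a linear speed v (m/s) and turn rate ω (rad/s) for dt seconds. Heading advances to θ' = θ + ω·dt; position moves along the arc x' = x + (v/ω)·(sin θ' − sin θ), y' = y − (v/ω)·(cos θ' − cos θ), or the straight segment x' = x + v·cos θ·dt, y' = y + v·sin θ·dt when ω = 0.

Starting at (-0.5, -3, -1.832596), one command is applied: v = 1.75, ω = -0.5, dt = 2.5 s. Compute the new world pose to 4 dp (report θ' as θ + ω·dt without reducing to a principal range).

(-3.6744, -5.5880, -3.0826)

θ' = -1.8326 + -0.5·2.5 = -3.0826
R = v/ω = 1.75/-0.5 = -3.5000
x' = -0.5 + -3.5000·(sin -3.0826 − sin -1.8326) = -3.6744
y' = -3 − -3.5000·(cos -3.0826 − cos -1.8326) = -5.5880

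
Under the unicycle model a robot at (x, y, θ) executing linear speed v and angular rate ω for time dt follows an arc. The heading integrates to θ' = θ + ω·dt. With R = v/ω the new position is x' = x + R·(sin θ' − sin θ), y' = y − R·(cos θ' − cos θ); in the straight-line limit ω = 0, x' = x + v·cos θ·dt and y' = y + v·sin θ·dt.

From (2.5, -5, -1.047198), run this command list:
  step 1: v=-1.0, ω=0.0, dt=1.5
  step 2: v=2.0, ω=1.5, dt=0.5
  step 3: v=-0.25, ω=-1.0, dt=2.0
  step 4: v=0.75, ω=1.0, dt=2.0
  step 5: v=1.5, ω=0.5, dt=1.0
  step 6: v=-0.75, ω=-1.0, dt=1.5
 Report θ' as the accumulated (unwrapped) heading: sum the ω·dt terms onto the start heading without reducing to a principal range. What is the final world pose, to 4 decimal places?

(3.3512, -4.6574, -1.2972)

step 1: θ'=-1.0472 (straight) → pose (1.7500, -3.7010, -1.0472)
step 2: θ'=-0.2972 (R=1.3333) → pose (2.5142, -4.3092, -0.2972)
step 3: θ'=-2.2972 (R=0.2500) → pose (2.4006, -3.9041, -2.2972)
step 4: θ'=-0.2972 (R=0.7500) → pose (2.7416, -5.1193, -0.2972)
step 5: θ'=0.2028 (R=3.0000) → pose (4.2244, -5.1894, 0.2028)
step 6: θ'=-1.2972 (R=0.7500) → pose (3.3512, -4.6574, -1.2972)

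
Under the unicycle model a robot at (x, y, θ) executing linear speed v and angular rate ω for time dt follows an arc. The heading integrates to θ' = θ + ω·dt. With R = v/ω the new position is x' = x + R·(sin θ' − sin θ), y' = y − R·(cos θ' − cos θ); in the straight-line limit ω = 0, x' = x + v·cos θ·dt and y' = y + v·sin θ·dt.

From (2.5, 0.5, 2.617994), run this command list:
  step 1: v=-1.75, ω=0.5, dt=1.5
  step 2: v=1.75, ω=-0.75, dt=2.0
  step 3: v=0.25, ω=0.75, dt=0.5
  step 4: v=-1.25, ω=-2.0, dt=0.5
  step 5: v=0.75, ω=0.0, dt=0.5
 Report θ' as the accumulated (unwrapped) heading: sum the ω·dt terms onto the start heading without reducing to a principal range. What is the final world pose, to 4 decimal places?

(2.4464, 1.5855, 1.2430)

step 1: θ'=3.3680 (R=-3.5000) → pose (5.0357, 0.1204, 3.3680)
step 2: θ'=1.8680 (R=-2.3333) → pose (2.2808, 1.7109, 1.8680)
step 3: θ'=2.2430 (R=0.3333) → pose (2.2229, 1.8209, 2.2430)
step 4: θ'=1.2430 (R=0.6250) → pose (2.3256, 1.2304, 1.2430)
step 5: θ'=1.2430 (straight) → pose (2.4464, 1.5855, 1.2430)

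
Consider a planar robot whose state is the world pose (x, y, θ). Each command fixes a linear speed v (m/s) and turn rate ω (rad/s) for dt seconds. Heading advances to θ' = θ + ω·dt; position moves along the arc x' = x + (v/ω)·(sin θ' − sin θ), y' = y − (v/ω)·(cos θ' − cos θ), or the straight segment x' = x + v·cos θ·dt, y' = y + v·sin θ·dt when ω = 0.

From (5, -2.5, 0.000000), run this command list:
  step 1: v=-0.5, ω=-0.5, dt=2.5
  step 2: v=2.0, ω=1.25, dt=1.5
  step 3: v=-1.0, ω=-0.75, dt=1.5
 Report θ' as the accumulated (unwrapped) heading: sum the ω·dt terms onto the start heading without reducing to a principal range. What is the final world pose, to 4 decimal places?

step 1: θ'=-1.2500 (R=1.0000) → pose (4.0510, -1.8153, -1.2500)
step 2: θ'=0.6250 (R=1.6000) → pose (6.5055, -2.6083, 0.6250)
step 3: θ'=-0.5000 (R=1.3333) → pose (5.0862, -2.6972, -0.5000)

(5.0862, -2.6972, -0.5000)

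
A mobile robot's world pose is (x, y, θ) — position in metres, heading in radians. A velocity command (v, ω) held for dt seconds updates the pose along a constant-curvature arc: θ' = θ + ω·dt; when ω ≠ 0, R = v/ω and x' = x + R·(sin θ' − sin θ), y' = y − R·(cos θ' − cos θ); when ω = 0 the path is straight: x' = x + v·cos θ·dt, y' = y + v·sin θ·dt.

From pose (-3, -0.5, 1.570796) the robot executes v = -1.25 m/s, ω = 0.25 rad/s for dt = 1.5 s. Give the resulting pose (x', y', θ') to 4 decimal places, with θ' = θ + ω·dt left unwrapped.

θ' = 1.5708 + 0.25·1.5 = 1.9458
R = v/ω = -1.25/0.25 = -5.0000
x' = -3 + -5.0000·(sin 1.9458 − sin 1.5708) = -2.6525
y' = -0.5 − -5.0000·(cos 1.9458 − cos 1.5708) = -2.3314

(-2.6525, -2.3314, 1.9458)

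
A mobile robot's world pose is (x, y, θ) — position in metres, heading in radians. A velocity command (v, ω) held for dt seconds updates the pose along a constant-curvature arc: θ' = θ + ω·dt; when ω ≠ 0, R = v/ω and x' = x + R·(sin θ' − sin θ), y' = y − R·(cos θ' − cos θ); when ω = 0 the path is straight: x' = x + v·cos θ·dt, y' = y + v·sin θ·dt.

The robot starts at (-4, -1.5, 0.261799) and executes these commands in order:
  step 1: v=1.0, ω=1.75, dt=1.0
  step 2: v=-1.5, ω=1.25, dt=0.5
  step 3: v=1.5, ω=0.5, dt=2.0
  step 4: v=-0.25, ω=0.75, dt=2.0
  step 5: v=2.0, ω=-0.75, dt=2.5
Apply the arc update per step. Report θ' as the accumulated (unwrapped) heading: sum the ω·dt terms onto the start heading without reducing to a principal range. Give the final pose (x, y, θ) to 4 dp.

(-7.9678, -4.5434, 3.2618)

step 1: θ'=2.0118 (R=0.5714) → pose (-3.6311, -0.7041, 2.0118)
step 2: θ'=2.6368 (R=-1.2000) → pose (-3.1263, -1.2422, 2.6368)
step 3: θ'=3.6368 (R=3.0000) → pose (-6.0028, -1.2285, 3.6368)
step 4: θ'=5.1368 (R=-0.3333) → pose (-5.8575, -0.7979, 5.1368)
step 5: θ'=3.2618 (R=-2.6667) → pose (-7.9678, -4.5434, 3.2618)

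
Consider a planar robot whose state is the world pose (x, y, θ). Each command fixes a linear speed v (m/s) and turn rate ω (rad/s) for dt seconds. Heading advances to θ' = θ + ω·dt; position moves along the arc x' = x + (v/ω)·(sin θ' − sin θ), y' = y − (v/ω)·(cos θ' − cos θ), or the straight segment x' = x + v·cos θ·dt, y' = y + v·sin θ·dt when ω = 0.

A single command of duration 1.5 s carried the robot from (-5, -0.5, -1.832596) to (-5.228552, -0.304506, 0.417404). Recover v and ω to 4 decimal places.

v = -0.2500, ω = 1.5000

Δθ = 0.417404 − -1.832596 = 2.250000
ω = Δθ/dt = 2.250000/1.5 = 1.5000
R = Δx/(sin θ' − sin θ) = -0.1667
v = R·ω = -0.1667·1.5000 = -0.2500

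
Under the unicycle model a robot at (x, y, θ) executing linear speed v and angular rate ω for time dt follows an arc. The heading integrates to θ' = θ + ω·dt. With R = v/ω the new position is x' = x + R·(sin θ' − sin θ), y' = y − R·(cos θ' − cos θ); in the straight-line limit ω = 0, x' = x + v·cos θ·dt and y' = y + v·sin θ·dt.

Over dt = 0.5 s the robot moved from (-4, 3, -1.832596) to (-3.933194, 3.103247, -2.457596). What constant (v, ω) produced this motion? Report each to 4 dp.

Δθ = -2.457596 − -1.832596 = -0.625000
ω = Δθ/dt = -0.625000/0.5 = -1.2500
R = −Δy/(cos θ' − cos θ) = 0.2000
v = R·ω = 0.2000·-1.2500 = -0.2500

v = -0.2500, ω = -1.2500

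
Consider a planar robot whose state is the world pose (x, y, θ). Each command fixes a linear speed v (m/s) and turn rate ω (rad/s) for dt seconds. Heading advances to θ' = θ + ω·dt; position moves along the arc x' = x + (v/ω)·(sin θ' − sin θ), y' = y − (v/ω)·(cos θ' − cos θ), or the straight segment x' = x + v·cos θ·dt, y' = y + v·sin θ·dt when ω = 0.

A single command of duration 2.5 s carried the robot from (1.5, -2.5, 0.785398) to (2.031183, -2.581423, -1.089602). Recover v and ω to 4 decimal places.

v = 0.2500, ω = -0.7500

Δθ = -1.089602 − 0.785398 = -1.875000
ω = Δθ/dt = -1.875000/2.5 = -0.7500
R = Δx/(sin θ' − sin θ) = -0.3333
v = R·ω = -0.3333·-0.7500 = 0.2500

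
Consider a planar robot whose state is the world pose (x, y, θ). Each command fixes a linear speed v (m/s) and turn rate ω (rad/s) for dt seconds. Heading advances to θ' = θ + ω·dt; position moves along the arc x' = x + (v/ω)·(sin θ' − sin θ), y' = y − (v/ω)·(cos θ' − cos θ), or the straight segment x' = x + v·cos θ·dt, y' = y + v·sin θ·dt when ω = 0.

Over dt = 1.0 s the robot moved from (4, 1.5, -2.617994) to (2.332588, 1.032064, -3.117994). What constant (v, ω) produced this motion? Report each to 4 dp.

Δθ = -3.117994 − -2.617994 = -0.500000
ω = Δθ/dt = -0.500000/1.0 = -0.5000
R = Δx/(sin θ' − sin θ) = -3.5000
v = R·ω = -3.5000·-0.5000 = 1.7500

v = 1.7500, ω = -0.5000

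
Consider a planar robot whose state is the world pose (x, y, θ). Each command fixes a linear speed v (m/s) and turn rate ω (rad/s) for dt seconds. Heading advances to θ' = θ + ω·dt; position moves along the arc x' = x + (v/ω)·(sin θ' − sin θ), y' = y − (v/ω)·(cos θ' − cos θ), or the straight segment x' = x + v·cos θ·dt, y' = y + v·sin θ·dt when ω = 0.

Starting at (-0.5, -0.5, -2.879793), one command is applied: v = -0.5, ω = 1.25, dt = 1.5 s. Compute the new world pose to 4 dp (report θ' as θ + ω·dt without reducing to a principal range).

(-0.2659, 0.1009, -1.0048)

θ' = -2.8798 + 1.25·1.5 = -1.0048
R = v/ω = -0.5/1.25 = -0.4000
x' = -0.5 + -0.4000·(sin -1.0048 − sin -2.8798) = -0.2659
y' = -0.5 − -0.4000·(cos -1.0048 − cos -2.8798) = 0.1009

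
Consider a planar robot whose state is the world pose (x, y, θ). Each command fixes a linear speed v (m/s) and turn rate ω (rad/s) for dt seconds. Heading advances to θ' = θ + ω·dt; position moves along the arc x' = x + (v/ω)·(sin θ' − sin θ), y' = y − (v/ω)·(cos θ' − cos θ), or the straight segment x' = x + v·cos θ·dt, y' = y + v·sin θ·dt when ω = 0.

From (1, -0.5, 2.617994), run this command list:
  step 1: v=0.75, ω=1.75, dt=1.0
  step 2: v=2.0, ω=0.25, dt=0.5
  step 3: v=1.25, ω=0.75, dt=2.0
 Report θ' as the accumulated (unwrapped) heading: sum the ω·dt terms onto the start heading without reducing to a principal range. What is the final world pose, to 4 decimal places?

(1.2541, -3.6461, 5.9930)

step 1: θ'=4.3680 (R=0.4286) → pose (0.3823, -0.7265, 4.3680)
step 2: θ'=4.4930 (R=8.0000) → pose (0.1043, -1.6864, 4.4930)
step 3: θ'=5.9930 (R=1.6667) → pose (1.2541, -3.6461, 5.9930)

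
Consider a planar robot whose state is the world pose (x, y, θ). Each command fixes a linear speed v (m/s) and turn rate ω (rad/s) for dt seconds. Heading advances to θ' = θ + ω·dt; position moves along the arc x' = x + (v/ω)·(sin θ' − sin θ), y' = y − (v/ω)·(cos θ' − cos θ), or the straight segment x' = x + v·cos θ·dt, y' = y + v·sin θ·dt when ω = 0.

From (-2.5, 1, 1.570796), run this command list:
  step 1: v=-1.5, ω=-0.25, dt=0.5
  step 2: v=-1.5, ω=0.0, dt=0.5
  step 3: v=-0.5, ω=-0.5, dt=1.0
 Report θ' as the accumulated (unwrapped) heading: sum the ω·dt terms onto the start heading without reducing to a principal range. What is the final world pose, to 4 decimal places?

step 1: θ'=1.4458 (R=6.0000) → pose (-2.5468, 0.2520, 1.4458)
step 2: θ'=1.4458 (straight) → pose (-2.6403, -0.4922, 1.4458)
step 3: θ'=0.9458 (R=1.0000) → pose (-2.8216, -0.9526, 0.9458)

(-2.8216, -0.9526, 0.9458)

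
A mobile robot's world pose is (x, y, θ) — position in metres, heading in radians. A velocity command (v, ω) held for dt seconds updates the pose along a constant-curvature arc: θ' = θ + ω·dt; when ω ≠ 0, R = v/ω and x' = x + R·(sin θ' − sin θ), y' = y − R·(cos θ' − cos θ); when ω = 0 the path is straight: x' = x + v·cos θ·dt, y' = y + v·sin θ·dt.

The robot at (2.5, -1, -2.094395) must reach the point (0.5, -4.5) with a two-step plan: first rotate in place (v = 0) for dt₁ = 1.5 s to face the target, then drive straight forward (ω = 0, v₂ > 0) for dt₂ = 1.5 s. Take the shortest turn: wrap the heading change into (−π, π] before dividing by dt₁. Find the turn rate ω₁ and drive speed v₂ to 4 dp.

ω₁ = 0.0030, v₂ = 2.6874

heading to target = atan2(-4.5−-1, 0.5−2.5) = -2.0899
Δθ = wrap(-2.0899 − -2.0944) = 0.0045; ω₁ = Δθ/dt₁ = 0.0030
distance = √((0.5−2.5)² + (-4.5−-1)²) = 4.0311; v₂ = distance/dt₂ = 2.6874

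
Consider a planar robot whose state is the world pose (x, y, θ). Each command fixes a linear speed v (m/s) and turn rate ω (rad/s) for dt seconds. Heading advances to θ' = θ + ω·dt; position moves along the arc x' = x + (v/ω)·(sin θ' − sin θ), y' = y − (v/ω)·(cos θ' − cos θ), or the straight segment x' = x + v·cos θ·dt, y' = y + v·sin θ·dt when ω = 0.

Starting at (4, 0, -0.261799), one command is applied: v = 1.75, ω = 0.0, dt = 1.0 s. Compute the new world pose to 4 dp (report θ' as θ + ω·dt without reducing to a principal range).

(5.6904, -0.4529, -0.2618)

θ' = -0.2618 + 0.0·1.0 = -0.2618
ω = 0 → straight: x' = 4 + 1.75·cos(-0.2618)·1.0 = 5.6904
y' = 0 + 1.75·sin(-0.2618)·1.0 = -0.4529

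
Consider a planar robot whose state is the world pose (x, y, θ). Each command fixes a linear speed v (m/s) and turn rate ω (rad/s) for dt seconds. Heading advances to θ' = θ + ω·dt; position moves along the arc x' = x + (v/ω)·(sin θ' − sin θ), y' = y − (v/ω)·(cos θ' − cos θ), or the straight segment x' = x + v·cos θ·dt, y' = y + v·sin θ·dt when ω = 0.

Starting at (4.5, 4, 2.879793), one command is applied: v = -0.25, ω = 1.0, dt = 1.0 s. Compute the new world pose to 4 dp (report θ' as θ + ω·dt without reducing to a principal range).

(4.7329, 4.0566, 3.8798)

θ' = 2.8798 + 1.0·1.0 = 3.8798
R = v/ω = -0.25/1.0 = -0.2500
x' = 4.5 + -0.2500·(sin 3.8798 − sin 2.8798) = 4.7329
y' = 4 − -0.2500·(cos 3.8798 − cos 2.8798) = 4.0566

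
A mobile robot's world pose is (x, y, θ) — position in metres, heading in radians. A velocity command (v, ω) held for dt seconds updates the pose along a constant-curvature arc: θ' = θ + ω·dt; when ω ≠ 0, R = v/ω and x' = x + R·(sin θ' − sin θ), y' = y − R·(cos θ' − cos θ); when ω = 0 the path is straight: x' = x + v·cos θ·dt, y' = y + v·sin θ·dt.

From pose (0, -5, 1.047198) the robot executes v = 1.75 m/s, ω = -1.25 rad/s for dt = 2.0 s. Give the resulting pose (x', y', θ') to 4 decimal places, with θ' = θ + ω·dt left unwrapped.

θ' = 1.0472 + -1.25·2.0 = -1.4528
R = v/ω = 1.75/-1.25 = -1.4000
x' = 0 + -1.4000·(sin -1.4528 − sin 1.0472) = 2.6027
y' = -5 − -1.4000·(cos -1.4528 − cos 1.0472) = -5.5352

(2.6027, -5.5352, -1.4528)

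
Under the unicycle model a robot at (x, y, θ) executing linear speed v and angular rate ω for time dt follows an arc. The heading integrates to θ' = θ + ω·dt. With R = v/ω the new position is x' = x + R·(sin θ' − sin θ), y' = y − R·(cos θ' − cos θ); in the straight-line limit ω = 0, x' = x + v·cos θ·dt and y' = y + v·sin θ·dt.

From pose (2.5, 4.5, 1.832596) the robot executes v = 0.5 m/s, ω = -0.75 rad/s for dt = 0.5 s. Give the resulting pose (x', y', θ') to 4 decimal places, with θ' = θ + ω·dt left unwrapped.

(2.4816, 4.7479, 1.4576)

θ' = 1.8326 + -0.75·0.5 = 1.4576
R = v/ω = 0.5/-0.75 = -0.6667
x' = 2.5 + -0.6667·(sin 1.4576 − sin 1.8326) = 2.4816
y' = 4.5 − -0.6667·(cos 1.4576 − cos 1.8326) = 4.7479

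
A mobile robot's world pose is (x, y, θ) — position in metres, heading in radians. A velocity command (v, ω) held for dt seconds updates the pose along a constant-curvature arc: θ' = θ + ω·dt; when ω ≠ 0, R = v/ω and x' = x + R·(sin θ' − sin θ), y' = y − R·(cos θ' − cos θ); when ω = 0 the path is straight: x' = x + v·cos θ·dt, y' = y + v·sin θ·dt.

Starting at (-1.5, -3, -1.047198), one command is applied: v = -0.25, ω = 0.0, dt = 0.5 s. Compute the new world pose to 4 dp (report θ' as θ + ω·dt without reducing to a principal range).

θ' = -1.0472 + 0.0·0.5 = -1.0472
ω = 0 → straight: x' = -1.5 + -0.25·cos(-1.0472)·0.5 = -1.5625
y' = -3 + -0.25·sin(-1.0472)·0.5 = -2.8917

(-1.5625, -2.8917, -1.0472)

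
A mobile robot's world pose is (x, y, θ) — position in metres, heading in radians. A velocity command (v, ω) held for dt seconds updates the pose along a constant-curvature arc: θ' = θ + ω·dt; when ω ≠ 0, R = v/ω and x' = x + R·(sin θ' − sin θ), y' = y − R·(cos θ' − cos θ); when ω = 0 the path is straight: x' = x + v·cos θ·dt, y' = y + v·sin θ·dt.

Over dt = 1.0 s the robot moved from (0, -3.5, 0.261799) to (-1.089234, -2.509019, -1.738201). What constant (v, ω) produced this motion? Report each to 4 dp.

v = -1.7500, ω = -2.0000

Δθ = -1.738201 − 0.261799 = -2.000000
ω = Δθ/dt = -2.000000/1.0 = -2.0000
R = Δx/(sin θ' − sin θ) = 0.8750
v = R·ω = 0.8750·-2.0000 = -1.7500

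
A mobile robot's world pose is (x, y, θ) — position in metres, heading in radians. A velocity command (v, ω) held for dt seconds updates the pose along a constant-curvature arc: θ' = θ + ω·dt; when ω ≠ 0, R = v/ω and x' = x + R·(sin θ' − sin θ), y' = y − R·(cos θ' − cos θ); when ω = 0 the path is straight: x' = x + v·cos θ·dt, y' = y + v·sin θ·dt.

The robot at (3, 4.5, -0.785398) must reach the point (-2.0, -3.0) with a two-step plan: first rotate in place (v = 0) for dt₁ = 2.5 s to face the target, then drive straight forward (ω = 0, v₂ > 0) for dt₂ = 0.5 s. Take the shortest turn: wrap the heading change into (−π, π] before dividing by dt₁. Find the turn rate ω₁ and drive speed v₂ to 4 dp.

heading to target = atan2(-3−4.5, -2−3) = -2.1588
Δθ = wrap(-2.1588 − -0.7854) = -1.3734; ω₁ = Δθ/dt₁ = -0.5494
distance = √((-2−3)² + (-3−4.5)²) = 9.0139; v₂ = distance/dt₂ = 18.0278

ω₁ = -0.5494, v₂ = 18.0278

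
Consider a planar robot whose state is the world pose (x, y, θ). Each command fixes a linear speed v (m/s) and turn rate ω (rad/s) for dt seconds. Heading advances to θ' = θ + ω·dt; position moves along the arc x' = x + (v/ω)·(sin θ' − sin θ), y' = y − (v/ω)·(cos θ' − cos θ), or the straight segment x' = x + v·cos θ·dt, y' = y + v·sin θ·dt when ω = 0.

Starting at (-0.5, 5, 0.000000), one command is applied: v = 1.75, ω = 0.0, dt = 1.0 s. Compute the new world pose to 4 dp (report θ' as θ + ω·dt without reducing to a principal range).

(1.2500, 5.0000, 0.0000)

θ' = 0.0000 + 0.0·1.0 = 0.0000
ω = 0 → straight: x' = -0.5 + 1.75·cos(0.0000)·1.0 = 1.2500
y' = 5 + 1.75·sin(0.0000)·1.0 = 5.0000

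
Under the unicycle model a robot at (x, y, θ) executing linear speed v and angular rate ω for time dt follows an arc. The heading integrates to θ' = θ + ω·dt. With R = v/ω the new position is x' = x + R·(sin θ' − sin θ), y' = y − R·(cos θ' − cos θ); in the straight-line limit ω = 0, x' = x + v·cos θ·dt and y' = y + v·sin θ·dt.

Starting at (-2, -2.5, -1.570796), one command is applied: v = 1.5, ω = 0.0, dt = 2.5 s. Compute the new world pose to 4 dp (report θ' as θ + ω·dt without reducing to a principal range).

(-2.0000, -6.2500, -1.5708)

θ' = -1.5708 + 0.0·2.5 = -1.5708
ω = 0 → straight: x' = -2 + 1.5·cos(-1.5708)·2.5 = -2.0000
y' = -2.5 + 1.5·sin(-1.5708)·2.5 = -6.2500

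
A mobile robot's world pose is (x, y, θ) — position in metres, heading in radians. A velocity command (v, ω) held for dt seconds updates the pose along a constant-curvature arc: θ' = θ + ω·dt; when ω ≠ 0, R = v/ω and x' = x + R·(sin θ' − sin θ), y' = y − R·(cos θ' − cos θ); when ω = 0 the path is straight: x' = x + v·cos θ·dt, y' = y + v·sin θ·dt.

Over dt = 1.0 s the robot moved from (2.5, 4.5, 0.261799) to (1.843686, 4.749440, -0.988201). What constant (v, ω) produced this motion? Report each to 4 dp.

Δθ = -0.988201 − 0.261799 = -1.250000
ω = Δθ/dt = -1.250000/1.0 = -1.2500
R = Δx/(sin θ' − sin θ) = 0.6000
v = R·ω = 0.6000·-1.2500 = -0.7500

v = -0.7500, ω = -1.2500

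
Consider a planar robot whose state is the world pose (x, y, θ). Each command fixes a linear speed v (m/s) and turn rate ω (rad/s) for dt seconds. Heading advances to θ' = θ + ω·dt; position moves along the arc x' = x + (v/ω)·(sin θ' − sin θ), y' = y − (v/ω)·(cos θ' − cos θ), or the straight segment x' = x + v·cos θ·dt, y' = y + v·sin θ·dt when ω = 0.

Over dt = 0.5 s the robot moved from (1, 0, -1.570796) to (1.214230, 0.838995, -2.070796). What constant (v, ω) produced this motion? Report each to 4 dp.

v = -1.7500, ω = -1.0000

Δθ = -2.070796 − -1.570796 = -0.500000
ω = Δθ/dt = -0.500000/0.5 = -1.0000
R = −Δy/(cos θ' − cos θ) = 1.7500
v = R·ω = 1.7500·-1.0000 = -1.7500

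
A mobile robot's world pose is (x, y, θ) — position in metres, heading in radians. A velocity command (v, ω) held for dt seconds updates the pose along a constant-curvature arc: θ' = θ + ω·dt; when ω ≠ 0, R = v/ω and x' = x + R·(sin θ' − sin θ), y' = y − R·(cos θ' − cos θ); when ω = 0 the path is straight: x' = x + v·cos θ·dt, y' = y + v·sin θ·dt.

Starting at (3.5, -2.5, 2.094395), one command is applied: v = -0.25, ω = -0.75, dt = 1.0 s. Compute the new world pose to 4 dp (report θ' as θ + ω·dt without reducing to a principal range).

θ' = 2.0944 + -0.75·1.0 = 1.3444
R = v/ω = -0.25/-0.75 = 0.3333
x' = 3.5 + 0.3333·(sin 1.3444 − sin 2.0944) = 3.5362
y' = -2.5 − 0.3333·(cos 1.3444 − cos 2.0944) = -2.7415

(3.5362, -2.7415, 1.3444)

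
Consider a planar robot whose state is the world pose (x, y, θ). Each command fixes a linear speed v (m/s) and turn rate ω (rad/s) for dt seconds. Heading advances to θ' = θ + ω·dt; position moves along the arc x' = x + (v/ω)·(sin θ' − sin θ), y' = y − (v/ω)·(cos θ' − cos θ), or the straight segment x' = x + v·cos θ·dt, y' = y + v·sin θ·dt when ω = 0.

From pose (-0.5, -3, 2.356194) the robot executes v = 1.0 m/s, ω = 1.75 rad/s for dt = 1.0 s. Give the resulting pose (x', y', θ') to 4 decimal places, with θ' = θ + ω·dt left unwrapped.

(-1.3737, -3.0785, 4.1062)

θ' = 2.3562 + 1.75·1.0 = 4.1062
R = v/ω = 1.0/1.75 = 0.5714
x' = -0.5 + 0.5714·(sin 4.1062 − sin 2.3562) = -1.3737
y' = -3 − 0.5714·(cos 4.1062 − cos 2.3562) = -3.0785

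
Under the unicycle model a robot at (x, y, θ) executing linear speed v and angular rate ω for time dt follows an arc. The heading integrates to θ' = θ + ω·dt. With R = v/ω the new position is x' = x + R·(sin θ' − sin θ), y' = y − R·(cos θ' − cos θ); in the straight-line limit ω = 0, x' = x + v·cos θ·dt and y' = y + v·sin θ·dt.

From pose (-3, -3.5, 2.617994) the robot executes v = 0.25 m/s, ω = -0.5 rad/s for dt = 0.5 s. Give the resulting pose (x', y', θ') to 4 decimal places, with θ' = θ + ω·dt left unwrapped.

θ' = 2.6180 + -0.5·0.5 = 2.3680
R = v/ω = 0.25/-0.5 = -0.5000
x' = -3 + -0.5000·(sin 2.3680 − sin 2.6180) = -3.0994
y' = -3.5 − -0.5000·(cos 2.3680 − cos 2.6180) = -3.4247

(-3.0994, -3.4247, 2.3680)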